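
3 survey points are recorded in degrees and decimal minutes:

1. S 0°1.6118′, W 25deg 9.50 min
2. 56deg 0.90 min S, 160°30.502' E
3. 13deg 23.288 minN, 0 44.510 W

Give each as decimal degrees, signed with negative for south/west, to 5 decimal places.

Point 1:
  Lat: 1.6118′ = 0.026863°; total 0.026863
  S ⇒ negate
  Longitude: 9.5′ = 0.158333°; total 25.158333
  hemisphere W, so the sign is −
Point 2:
  Latitude: 0.9′ = 0.015000°; total 56.015000
  S ⇒ negate
  Longitude: 30.502′ = 0.508367°; total 160.508367
  E ⇒ keep positive
Point 3:
  φ: 23.288′ = 0.388133°; total 13.388133
  N → positive
  Longitude: 44.51′ = 0.741833°; total 0.741833
  W ⇒ negate

1. -0.02686, -25.15833
2. -56.01500, 160.50837
3. 13.38813, -0.74183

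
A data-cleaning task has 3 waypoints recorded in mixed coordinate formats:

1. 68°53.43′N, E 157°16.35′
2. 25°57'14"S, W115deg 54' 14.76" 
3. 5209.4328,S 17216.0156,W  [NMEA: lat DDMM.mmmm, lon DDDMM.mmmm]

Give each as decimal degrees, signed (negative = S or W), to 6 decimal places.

1. 68.890500, 157.272500
2. -25.953889, -115.904100
3. -52.157213, -172.266927

Point 1:
  Lat: 53.43′ = 0.890500°; total 68.8905000
  N ⇒ keep positive
  λ: 16.35′ = 0.272500°; total 157.2725000
  E → positive
Point 2:
  Latitude: 25 + 57/60 + 14/3600 = 25.9538889
  hemisphere S, so the sign is −
  Lon: 115° + 54/60 + 14.76/3600 = 115 + 0.900000 + 0.004100 = 115.9041000
  W ⇒ negate
Point 3:
  Latitude: degrees = first 2 digits = 52, minutes = 9.4328; 52 + 9.4328/60 = 52.1572133
  S ⇒ negate
  Longitude: split at 3 digits → 172° and 16.0156′; 172 + 16.0156/60 = 172.2669267
  W → negative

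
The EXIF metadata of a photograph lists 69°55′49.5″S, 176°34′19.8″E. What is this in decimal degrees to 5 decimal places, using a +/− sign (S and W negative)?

-69.93042, 176.57217

Latitude: 55′ + 49.5″ = 55.82500′; 69 + 55.82500/60 = 69.930417
S → negative
Longitude: 176 + 34/60 + 19.8/3600 = 176.572167
E → positive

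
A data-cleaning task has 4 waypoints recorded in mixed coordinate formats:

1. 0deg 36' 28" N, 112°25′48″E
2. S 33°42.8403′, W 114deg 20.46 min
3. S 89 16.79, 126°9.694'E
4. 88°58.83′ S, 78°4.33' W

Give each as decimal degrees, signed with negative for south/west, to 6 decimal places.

1. 0.607778, 112.430000
2. -33.714005, -114.341000
3. -89.279833, 126.161567
4. -88.980500, -78.072167

Point 1:
  φ: 36′ + 28″ = 36.46667′; 0 + 36.46667/60 = 0.6077778
  N → positive
  Lon: 112 + 25/60 + 48/3600 = 112.4300000
  E → positive
Point 2:
  Lat: 33 + 42.8403/60 = 33.7140050
  S → negative
  Lon: 114 + 20.46/60 = 114.3410000
  W ⇒ negate
Point 3:
  Lat: 16.79′ = 0.279833°; total 89.2798333
  S ⇒ negate
  λ: 9.694′ = 0.161567°; total 126.1615667
  E → positive
Point 4:
  Lat: 58.83′ = 0.980500°; total 88.9805000
  hemisphere S, so the sign is −
  Lon: 78 + 4.33/60 = 78.0721667
  hemisphere W, so the sign is −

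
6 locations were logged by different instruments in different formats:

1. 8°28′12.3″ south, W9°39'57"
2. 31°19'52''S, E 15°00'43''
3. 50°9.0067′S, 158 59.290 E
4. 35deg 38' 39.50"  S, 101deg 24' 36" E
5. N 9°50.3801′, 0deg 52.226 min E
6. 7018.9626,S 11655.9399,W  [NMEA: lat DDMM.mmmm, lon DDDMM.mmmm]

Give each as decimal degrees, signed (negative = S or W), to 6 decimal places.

Point 1:
  φ: 8 + 28/60 + 12.3/3600 = 8.4700833
  hemisphere S, so the sign is −
  Longitude: 39′ + 57″ = 39.95000′; 9 + 39.95000/60 = 9.6658333
  hemisphere W, so the sign is −
Point 2:
  Latitude: 31° + 19/60 + 52/3600 = 31 + 0.316667 + 0.014444 = 31.3311111
  S → negative
  Lon: 15 + 0/60 + 43/3600 = 15.0119444
  E ⇒ keep positive
Point 3:
  Lat: 9.0067′ = 0.150112°; total 50.1501117
  S → negative
  λ: 59.29′ = 0.988167°; total 158.9881667
  E ⇒ keep positive
Point 4:
  Lat: 38′ + 39.5″ = 38.65833′; 35 + 38.65833/60 = 35.6443056
  S → negative
  Longitude: 101 + 24/60 + 36/3600 = 101.4100000
  E → positive
Point 5:
  Latitude: 9 + 50.3801/60 = 9.8396683
  N → positive
  λ: 52.226′ = 0.870433°; total 0.8704333
  E ⇒ keep positive
Point 6:
  Latitude: degrees = first 2 digits = 70, minutes = 18.9626; 70 + 18.9626/60 = 70.3160433
  S → negative
  Longitude: degrees = first 3 digits = 116, minutes = 55.9399; 116 + 55.9399/60 = 116.9323317
  W ⇒ negate

1. -8.470083, -9.665833
2. -31.331111, 15.011944
3. -50.150112, 158.988167
4. -35.644306, 101.410000
5. 9.839668, 0.870433
6. -70.316043, -116.932332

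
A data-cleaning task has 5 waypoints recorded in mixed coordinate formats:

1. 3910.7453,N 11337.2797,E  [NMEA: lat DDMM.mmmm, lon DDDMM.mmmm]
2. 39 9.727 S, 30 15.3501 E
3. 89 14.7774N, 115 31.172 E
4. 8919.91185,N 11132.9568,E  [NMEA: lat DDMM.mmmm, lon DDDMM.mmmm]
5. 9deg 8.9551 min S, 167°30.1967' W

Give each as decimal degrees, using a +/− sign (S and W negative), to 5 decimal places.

1. 39.17909, 113.62133
2. -39.16212, 30.25584
3. 89.24629, 115.51953
4. 89.33186, 111.54928
5. -9.14925, -167.50328

Point 1:
  Latitude: split at 2 digits → 39° and 10.7453′; 39 + 10.7453/60 = 39.179088
  N ⇒ keep positive
  λ: degrees = first 3 digits = 113, minutes = 37.2797; 113 + 37.2797/60 = 113.621328
  E ⇒ keep positive
Point 2:
  Latitude: 39 + 9.727/60 = 39.162117
  hemisphere S, so the sign is −
  Lon: 30 + 15.3501/60 = 30.255835
  E ⇒ keep positive
Point 3:
  Lat: 89 + 14.7774/60 = 89.246290
  N ⇒ keep positive
  λ: 115 + 31.172/60 = 115.519533
  E → positive
Point 4:
  Latitude: split at 2 digits → 89° and 19.91185′; 89 + 19.91185/60 = 89.331864
  N ⇒ keep positive
  Lon: split at 3 digits → 111° and 32.9568′; 111 + 32.9568/60 = 111.549280
  E ⇒ keep positive
Point 5:
  φ: 9 + 8.9551/60 = 9.149252
  S ⇒ negate
  Lon: 167 + 30.1967/60 = 167.503278
  W ⇒ negate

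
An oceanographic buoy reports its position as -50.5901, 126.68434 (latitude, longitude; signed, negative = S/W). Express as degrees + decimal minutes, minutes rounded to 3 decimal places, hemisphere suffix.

Latitude is negative → S; |value| = 50.590100
Latitude: fractional part 0.590100 → 35.40600 minutes
Lon: fractional part 0.684340 → 41.06040 minutes

50° 35.406′ S, 126° 41.060′ E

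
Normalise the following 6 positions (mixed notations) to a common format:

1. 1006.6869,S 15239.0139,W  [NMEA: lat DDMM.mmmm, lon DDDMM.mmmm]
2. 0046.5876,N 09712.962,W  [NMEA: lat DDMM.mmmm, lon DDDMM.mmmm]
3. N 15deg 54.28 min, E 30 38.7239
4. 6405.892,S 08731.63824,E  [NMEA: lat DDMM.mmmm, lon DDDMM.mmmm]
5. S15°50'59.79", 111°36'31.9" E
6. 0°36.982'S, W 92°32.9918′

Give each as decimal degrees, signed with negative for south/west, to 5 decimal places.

1. -10.11145, -152.65023
2. 0.77646, -97.21603
3. 15.90467, 30.64540
4. -64.09820, 87.52730
5. -15.84994, 111.60886
6. -0.61637, -92.54986

Point 1:
  φ: split at 2 digits → 10° and 6.6869′; 10 + 6.6869/60 = 10.111448
  S → negative
  Lon: split at 3 digits → 152° and 39.0139′; 152 + 39.0139/60 = 152.650232
  hemisphere W, so the sign is −
Point 2:
  Latitude: degrees = first 2 digits = 0, minutes = 46.5876; 0 + 46.5876/60 = 0.776460
  N ⇒ keep positive
  Longitude: split at 3 digits → 097° and 12.962′; 97 + 12.962/60 = 97.216033
  W → negative
Point 3:
  φ: 54.28′ = 0.904667°; total 15.904667
  N → positive
  Longitude: 38.7239′ = 0.645398°; total 30.645398
  E → positive
Point 4:
  Lat: degrees = first 2 digits = 64, minutes = 5.892; 64 + 5.892/60 = 64.098200
  S ⇒ negate
  λ: degrees = first 3 digits = 87, minutes = 31.63824; 87 + 31.63824/60 = 87.527304
  E ⇒ keep positive
Point 5:
  Latitude: 50′ + 59.79″ = 50.99650′; 15 + 50.99650/60 = 15.849942
  hemisphere S, so the sign is −
  λ: 111° + 36/60 + 31.9/3600 = 111 + 0.600000 + 0.008861 = 111.608861
  E ⇒ keep positive
Point 6:
  Latitude: 36.982′ = 0.616367°; total 0.616367
  S ⇒ negate
  Lon: 32.9918′ = 0.549863°; total 92.549863
  hemisphere W, so the sign is −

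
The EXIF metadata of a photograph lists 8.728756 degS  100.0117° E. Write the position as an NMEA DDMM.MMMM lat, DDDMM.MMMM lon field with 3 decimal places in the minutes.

φ: 8° + 0.728756 × 60 = 8° 43.72536′
Longitude: 100° + 0.011700 × 60 = 100° 0.70200′

0843.725,S / 10000.702,E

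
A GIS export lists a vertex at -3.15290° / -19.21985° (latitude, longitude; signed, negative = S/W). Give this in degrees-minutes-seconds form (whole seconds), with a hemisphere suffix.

Latitude is negative → S; |value| = 3.152900
Lat: 0.152900 × 60 = 9.17400′ → 9′, remainder × 60 = 10.44″
Longitude is negative → W; |value| = 19.219850
Lon: 0.219850° → 13.19100′; 0.19100 × 60 = 11.46″

3°09′10″ S, 19°13′11″ W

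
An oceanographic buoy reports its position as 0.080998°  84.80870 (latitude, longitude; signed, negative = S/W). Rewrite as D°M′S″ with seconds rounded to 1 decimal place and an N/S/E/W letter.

Latitude: 0.080998 × 60 = 4.85988′ → 4′, remainder × 60 = 51.593″
Lon: 0.808700° → 48.52200′; 0.52200 × 60 = 31.320″

0°04′51.6″ N, 84°48′31.3″ E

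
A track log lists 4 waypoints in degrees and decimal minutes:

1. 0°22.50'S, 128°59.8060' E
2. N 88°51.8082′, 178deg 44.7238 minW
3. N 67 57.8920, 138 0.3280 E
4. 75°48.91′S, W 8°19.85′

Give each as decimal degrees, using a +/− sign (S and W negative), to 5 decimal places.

1. -0.37500, 128.99677
2. 88.86347, -178.74540
3. 67.96487, 138.00547
4. -75.81517, -8.33083

Point 1:
  Lat: 22.5′ = 0.375000°; total 0.375000
  S → negative
  Lon: 128 + 59.806/60 = 128.996767
  E → positive
Point 2:
  Lat: 51.8082′ = 0.863470°; total 88.863470
  N ⇒ keep positive
  Longitude: 178 + 44.7238/60 = 178.745397
  W → negative
Point 3:
  φ: 57.892′ = 0.964867°; total 67.964867
  N → positive
  Lon: 0.328′ = 0.005467°; total 138.005467
  E → positive
Point 4:
  Latitude: 75 + 48.91/60 = 75.815167
  S ⇒ negate
  Lon: 8 + 19.85/60 = 8.330833
  W ⇒ negate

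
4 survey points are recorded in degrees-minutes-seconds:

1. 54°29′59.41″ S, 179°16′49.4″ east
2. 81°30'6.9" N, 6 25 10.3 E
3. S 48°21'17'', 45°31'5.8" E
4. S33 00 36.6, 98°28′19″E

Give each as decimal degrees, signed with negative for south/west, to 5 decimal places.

1. -54.49984, 179.28039
2. 81.50192, 6.41953
3. -48.35472, 45.51828
4. -33.01017, 98.47194

Point 1:
  φ: 54 + 29/60 + 59.41/3600 = 54.499836
  hemisphere S, so the sign is −
  Lon: 179° + 16/60 + 49.4/3600 = 179 + 0.266667 + 0.013722 = 179.280389
  E ⇒ keep positive
Point 2:
  Latitude: 81° + 30/60 + 6.9/3600 = 81 + 0.500000 + 0.001917 = 81.501917
  N ⇒ keep positive
  Longitude: 25′ + 10.3″ = 25.17167′; 6 + 25.17167/60 = 6.419528
  E → positive
Point 3:
  Latitude: 48° + 21/60 + 17/3600 = 48 + 0.350000 + 0.004722 = 48.354722
  S → negative
  Lon: 45 + 31/60 + 5.8/3600 = 45.518278
  E → positive
Point 4:
  Latitude: 33 + 0/60 + 36.6/3600 = 33.010167
  hemisphere S, so the sign is −
  Longitude: 98 + 28/60 + 19/3600 = 98.471944
  E → positive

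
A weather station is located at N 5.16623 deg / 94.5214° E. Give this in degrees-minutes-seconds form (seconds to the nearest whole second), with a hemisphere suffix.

Latitude: 0.166230° → 9.97380′; 0.97380 × 60 = 58.43″
Longitude: 0.521400 × 60 = 31.28400′ → 31′, remainder × 60 = 17.04″

5°09′58″ N, 94°31′17″ E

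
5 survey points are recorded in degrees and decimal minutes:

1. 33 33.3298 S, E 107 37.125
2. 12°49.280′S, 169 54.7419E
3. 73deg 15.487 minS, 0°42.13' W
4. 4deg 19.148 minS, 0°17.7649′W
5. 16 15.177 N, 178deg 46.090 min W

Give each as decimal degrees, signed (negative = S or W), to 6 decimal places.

1. -33.555497, 107.618750
2. -12.821333, 169.912365
3. -73.258117, -0.702167
4. -4.319133, -0.296082
5. 16.252950, -178.768167

Point 1:
  Lat: 33 + 33.3298/60 = 33.5554967
  S ⇒ negate
  Lon: 107 + 37.125/60 = 107.6187500
  E → positive
Point 2:
  φ: 12 + 49.28/60 = 12.8213333
  S ⇒ negate
  Lon: 54.7419′ = 0.912365°; total 169.9123650
  E → positive
Point 3:
  φ: 73 + 15.487/60 = 73.2581167
  S ⇒ negate
  Lon: 42.13′ = 0.702167°; total 0.7021667
  W → negative
Point 4:
  Latitude: 19.148′ = 0.319133°; total 4.3191333
  S ⇒ negate
  Lon: 17.7649′ = 0.296082°; total 0.2960817
  hemisphere W, so the sign is −
Point 5:
  Latitude: 16 + 15.177/60 = 16.2529500
  N ⇒ keep positive
  λ: 178 + 46.09/60 = 178.7681667
  W ⇒ negate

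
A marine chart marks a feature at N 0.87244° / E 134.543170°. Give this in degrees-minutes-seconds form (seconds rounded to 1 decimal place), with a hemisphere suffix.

0°52′20.8″ N, 134°32′35.4″ E

Latitude: 0.872440° → 52.34640′; 0.34640 × 60 = 20.784″
Longitude: whole degrees 134; 32.59020′ → 32′ and 35.412″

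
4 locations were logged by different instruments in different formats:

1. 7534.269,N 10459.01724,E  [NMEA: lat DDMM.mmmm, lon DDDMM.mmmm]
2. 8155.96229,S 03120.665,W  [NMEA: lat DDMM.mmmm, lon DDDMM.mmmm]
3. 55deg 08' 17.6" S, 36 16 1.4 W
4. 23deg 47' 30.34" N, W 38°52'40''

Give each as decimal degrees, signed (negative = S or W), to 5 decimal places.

1. 75.57115, 104.98362
2. -81.93270, -31.34442
3. -55.13822, -36.26706
4. 23.79176, -38.87778

Point 1:
  Latitude: split at 2 digits → 75° and 34.269′; 75 + 34.269/60 = 75.571150
  N → positive
  Longitude: degrees = first 3 digits = 104, minutes = 59.01724; 104 + 59.01724/60 = 104.983621
  E → positive
Point 2:
  Latitude: degrees = first 2 digits = 81, minutes = 55.96229; 81 + 55.96229/60 = 81.932705
  S ⇒ negate
  Lon: split at 3 digits → 031° and 20.665′; 31 + 20.665/60 = 31.344417
  W ⇒ negate
Point 3:
  Lat: 55 + 8/60 + 17.6/3600 = 55.138222
  S → negative
  Lon: 36° + 16/60 + 1.4/3600 = 36 + 0.266667 + 0.000389 = 36.267056
  W → negative
Point 4:
  φ: 23° + 47/60 + 30.34/3600 = 23 + 0.783333 + 0.008428 = 23.791761
  N → positive
  λ: 38° + 52/60 + 40/3600 = 38 + 0.866667 + 0.011111 = 38.877778
  hemisphere W, so the sign is −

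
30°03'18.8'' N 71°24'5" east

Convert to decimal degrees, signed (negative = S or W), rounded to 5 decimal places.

φ: 30° + 3/60 + 18.8/3600 = 30 + 0.050000 + 0.005222 = 30.055222
N ⇒ keep positive
Longitude: 24′ + 5″ = 24.08333′; 71 + 24.08333/60 = 71.401389
E ⇒ keep positive

30.05522, 71.40139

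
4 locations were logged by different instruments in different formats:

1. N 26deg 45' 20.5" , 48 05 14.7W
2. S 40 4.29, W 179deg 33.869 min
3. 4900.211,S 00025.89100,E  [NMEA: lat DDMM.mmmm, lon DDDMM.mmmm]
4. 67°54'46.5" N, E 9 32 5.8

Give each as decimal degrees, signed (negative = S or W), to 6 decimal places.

1. 26.755694, -48.087417
2. -40.071500, -179.564483
3. -49.003517, 0.431517
4. 67.912917, 9.534944

Point 1:
  Lat: 26 + 45/60 + 20.5/3600 = 26.7556944
  N → positive
  Lon: 48° + 5/60 + 14.7/3600 = 48 + 0.083333 + 0.004083 = 48.0874167
  hemisphere W, so the sign is −
Point 2:
  Latitude: 4.29′ = 0.071500°; total 40.0715000
  S → negative
  Longitude: 179 + 33.869/60 = 179.5644833
  hemisphere W, so the sign is −
Point 3:
  φ: degrees = first 2 digits = 49, minutes = 0.211; 49 + 0.211/60 = 49.0035167
  S → negative
  λ: split at 3 digits → 000° and 25.891′; 0 + 25.891/60 = 0.4315167
  E → positive
Point 4:
  φ: 54′ + 46.5″ = 54.77500′; 67 + 54.77500/60 = 67.9129167
  N ⇒ keep positive
  λ: 9° + 32/60 + 5.8/3600 = 9 + 0.533333 + 0.001611 = 9.5349444
  E → positive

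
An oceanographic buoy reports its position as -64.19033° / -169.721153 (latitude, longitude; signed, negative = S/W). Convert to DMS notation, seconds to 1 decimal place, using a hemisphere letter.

64°11′25.2″ S, 169°43′16.2″ W

Latitude is negative → S; |value| = 64.190330
Latitude: 0.190330° → 11.41980′; 0.41980 × 60 = 25.188″
Longitude is negative → W; |value| = 169.721153
λ: whole degrees 169; 43.26918′ → 43′ and 16.151″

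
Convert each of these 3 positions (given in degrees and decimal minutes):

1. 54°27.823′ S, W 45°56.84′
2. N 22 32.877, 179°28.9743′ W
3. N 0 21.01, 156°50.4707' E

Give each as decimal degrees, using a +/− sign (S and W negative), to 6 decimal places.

1. -54.463717, -45.947333
2. 22.547950, -179.482905
3. 0.350167, 156.841178

Point 1:
  φ: 27.823′ = 0.463717°; total 54.4637167
  hemisphere S, so the sign is −
  Longitude: 56.84′ = 0.947333°; total 45.9473333
  W → negative
Point 2:
  Latitude: 32.877′ = 0.547950°; total 22.5479500
  N → positive
  λ: 179 + 28.9743/60 = 179.4829050
  W → negative
Point 3:
  Lat: 21.01′ = 0.350167°; total 0.3501667
  N ⇒ keep positive
  Lon: 156 + 50.4707/60 = 156.8411783
  E ⇒ keep positive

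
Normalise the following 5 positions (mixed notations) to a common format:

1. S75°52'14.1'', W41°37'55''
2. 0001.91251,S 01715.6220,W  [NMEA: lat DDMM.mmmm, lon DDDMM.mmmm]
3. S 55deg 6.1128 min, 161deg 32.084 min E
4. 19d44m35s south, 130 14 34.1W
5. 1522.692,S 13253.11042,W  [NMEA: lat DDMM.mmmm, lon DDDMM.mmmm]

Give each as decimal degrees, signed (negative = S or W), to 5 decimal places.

Point 1:
  Latitude: 75° + 52/60 + 14.1/3600 = 75 + 0.866667 + 0.003917 = 75.870583
  S → negative
  Longitude: 37′ + 55″ = 37.91667′; 41 + 37.91667/60 = 41.631944
  W → negative
Point 2:
  Latitude: split at 2 digits → 00° and 1.91251′; 0 + 1.91251/60 = 0.031875
  S → negative
  Longitude: degrees = first 3 digits = 17, minutes = 15.622; 17 + 15.622/60 = 17.260367
  hemisphere W, so the sign is −
Point 3:
  Latitude: 55 + 6.1128/60 = 55.101880
  S ⇒ negate
  Longitude: 161 + 32.084/60 = 161.534733
  E ⇒ keep positive
Point 4:
  Latitude: 19° + 44/60 + 35/3600 = 19 + 0.733333 + 0.009722 = 19.743056
  S ⇒ negate
  Lon: 14′ + 34.1″ = 14.56833′; 130 + 14.56833/60 = 130.242806
  W ⇒ negate
Point 5:
  Lat: split at 2 digits → 15° and 22.692′; 15 + 22.692/60 = 15.378200
  hemisphere S, so the sign is −
  λ: split at 3 digits → 132° and 53.11042′; 132 + 53.11042/60 = 132.885174
  hemisphere W, so the sign is −

1. -75.87058, -41.63194
2. -0.03188, -17.26037
3. -55.10188, 161.53473
4. -19.74306, -130.24281
5. -15.37820, -132.88517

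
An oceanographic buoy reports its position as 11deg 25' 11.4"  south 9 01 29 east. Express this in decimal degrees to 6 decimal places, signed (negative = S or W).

-11.419833, 9.024722

φ: 11 + 25/60 + 11.4/3600 = 11.4198333
S ⇒ negate
λ: 1′ + 29″ = 1.48333′; 9 + 1.48333/60 = 9.0247222
E ⇒ keep positive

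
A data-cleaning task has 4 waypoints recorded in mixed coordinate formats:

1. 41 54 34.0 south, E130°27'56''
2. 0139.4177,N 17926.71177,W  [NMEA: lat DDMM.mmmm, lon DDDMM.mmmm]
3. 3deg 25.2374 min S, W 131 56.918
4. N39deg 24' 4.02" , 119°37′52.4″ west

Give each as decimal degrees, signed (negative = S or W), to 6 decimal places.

Point 1:
  φ: 41 + 54/60 + 34/3600 = 41.9094444
  hemisphere S, so the sign is −
  Lon: 130° + 27/60 + 56/3600 = 130 + 0.450000 + 0.015556 = 130.4655556
  E ⇒ keep positive
Point 2:
  Latitude: degrees = first 2 digits = 1, minutes = 39.4177; 1 + 39.4177/60 = 1.6569617
  N ⇒ keep positive
  Longitude: split at 3 digits → 179° and 26.71177′; 179 + 26.71177/60 = 179.4451962
  W → negative
Point 3:
  Lat: 25.2374′ = 0.420623°; total 3.4206233
  S → negative
  Longitude: 131 + 56.918/60 = 131.9486333
  W ⇒ negate
Point 4:
  φ: 24′ + 4.02″ = 24.06700′; 39 + 24.06700/60 = 39.4011167
  N → positive
  Lon: 119° + 37/60 + 52.4/3600 = 119 + 0.616667 + 0.014556 = 119.6312222
  hemisphere W, so the sign is −

1. -41.909444, 130.465556
2. 1.656962, -179.445196
3. -3.420623, -131.948633
4. 39.401117, -119.631222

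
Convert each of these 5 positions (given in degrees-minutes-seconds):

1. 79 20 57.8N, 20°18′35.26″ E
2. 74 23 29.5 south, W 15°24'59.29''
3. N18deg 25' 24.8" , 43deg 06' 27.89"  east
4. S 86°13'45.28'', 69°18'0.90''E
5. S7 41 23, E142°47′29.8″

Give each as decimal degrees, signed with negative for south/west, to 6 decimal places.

Point 1:
  Latitude: 20′ + 57.8″ = 20.96333′; 79 + 20.96333/60 = 79.3493889
  N ⇒ keep positive
  Longitude: 20° + 18/60 + 35.26/3600 = 20 + 0.300000 + 0.009794 = 20.3097944
  E → positive
Point 2:
  Latitude: 74 + 23/60 + 29.5/3600 = 74.3915278
  hemisphere S, so the sign is −
  Lon: 15° + 24/60 + 59.29/3600 = 15 + 0.400000 + 0.016469 = 15.4164694
  hemisphere W, so the sign is −
Point 3:
  φ: 18° + 25/60 + 24.8/3600 = 18 + 0.416667 + 0.006889 = 18.4235556
  N ⇒ keep positive
  Lon: 43° + 6/60 + 27.89/3600 = 43 + 0.100000 + 0.007747 = 43.1077472
  E ⇒ keep positive
Point 4:
  Lat: 86° + 13/60 + 45.28/3600 = 86 + 0.216667 + 0.012578 = 86.2292444
  S → negative
  Lon: 18′ + 0.9″ = 18.01500′; 69 + 18.01500/60 = 69.3002500
  E → positive
Point 5:
  Lat: 41′ + 23″ = 41.38333′; 7 + 41.38333/60 = 7.6897222
  S → negative
  Longitude: 142 + 47/60 + 29.8/3600 = 142.7916111
  E → positive

1. 79.349389, 20.309794
2. -74.391528, -15.416469
3. 18.423556, 43.107747
4. -86.229244, 69.300250
5. -7.689722, 142.791611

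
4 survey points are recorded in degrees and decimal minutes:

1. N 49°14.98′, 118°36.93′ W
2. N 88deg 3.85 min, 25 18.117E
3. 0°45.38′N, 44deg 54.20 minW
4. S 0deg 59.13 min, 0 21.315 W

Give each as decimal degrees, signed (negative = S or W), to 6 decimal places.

Point 1:
  φ: 14.98′ = 0.249667°; total 49.2496667
  N → positive
  Longitude: 36.93′ = 0.615500°; total 118.6155000
  W → negative
Point 2:
  φ: 88 + 3.85/60 = 88.0641667
  N ⇒ keep positive
  Lon: 25 + 18.117/60 = 25.3019500
  E → positive
Point 3:
  φ: 0 + 45.38/60 = 0.7563333
  N → positive
  Lon: 44 + 54.2/60 = 44.9033333
  hemisphere W, so the sign is −
Point 4:
  φ: 59.13′ = 0.985500°; total 0.9855000
  S ⇒ negate
  Lon: 21.315′ = 0.355250°; total 0.3552500
  hemisphere W, so the sign is −

1. 49.249667, -118.615500
2. 88.064167, 25.301950
3. 0.756333, -44.903333
4. -0.985500, -0.355250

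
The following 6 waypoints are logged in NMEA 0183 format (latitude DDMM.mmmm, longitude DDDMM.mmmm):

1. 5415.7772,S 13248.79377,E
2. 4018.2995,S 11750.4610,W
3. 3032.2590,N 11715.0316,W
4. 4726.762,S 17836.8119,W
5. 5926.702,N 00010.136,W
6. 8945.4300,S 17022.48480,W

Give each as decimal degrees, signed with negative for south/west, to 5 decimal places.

1. -54.26295, 132.81323
2. -40.30499, -117.84102
3. 30.53765, -117.25053
4. -47.44603, -178.61353
5. 59.44503, -0.16893
6. -89.75717, -170.37475

Point 1:
  Lat: degrees = first 2 digits = 54, minutes = 15.7772; 54 + 15.7772/60 = 54.262953
  S ⇒ negate
  Lon: split at 3 digits → 132° and 48.79377′; 132 + 48.79377/60 = 132.813230
  E → positive
Point 2:
  Lat: degrees = first 2 digits = 40, minutes = 18.2995; 40 + 18.2995/60 = 40.304992
  S ⇒ negate
  λ: degrees = first 3 digits = 117, minutes = 50.461; 117 + 50.461/60 = 117.841017
  W ⇒ negate
Point 3:
  Lat: degrees = first 2 digits = 30, minutes = 32.259; 30 + 32.259/60 = 30.537650
  N ⇒ keep positive
  Lon: split at 3 digits → 117° and 15.0316′; 117 + 15.0316/60 = 117.250527
  hemisphere W, so the sign is −
Point 4:
  Latitude: split at 2 digits → 47° and 26.762′; 47 + 26.762/60 = 47.446033
  hemisphere S, so the sign is −
  Longitude: split at 3 digits → 178° and 36.8119′; 178 + 36.8119/60 = 178.613532
  W → negative
Point 5:
  Lat: degrees = first 2 digits = 59, minutes = 26.702; 59 + 26.702/60 = 59.445033
  N ⇒ keep positive
  Longitude: split at 3 digits → 000° and 10.136′; 0 + 10.136/60 = 0.168933
  W ⇒ negate
Point 6:
  φ: degrees = first 2 digits = 89, minutes = 45.43; 89 + 45.43/60 = 89.757167
  S ⇒ negate
  Lon: degrees = first 3 digits = 170, minutes = 22.4848; 170 + 22.4848/60 = 170.374747
  W ⇒ negate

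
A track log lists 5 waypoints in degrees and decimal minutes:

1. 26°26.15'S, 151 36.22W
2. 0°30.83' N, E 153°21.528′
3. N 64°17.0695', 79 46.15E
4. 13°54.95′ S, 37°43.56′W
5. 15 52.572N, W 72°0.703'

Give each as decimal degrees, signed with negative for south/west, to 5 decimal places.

Point 1:
  Latitude: 26.15′ = 0.435833°; total 26.435833
  S → negative
  λ: 36.22′ = 0.603667°; total 151.603667
  hemisphere W, so the sign is −
Point 2:
  φ: 0 + 30.83/60 = 0.513833
  N ⇒ keep positive
  λ: 153 + 21.528/60 = 153.358800
  E → positive
Point 3:
  Latitude: 17.0695′ = 0.284492°; total 64.284492
  N ⇒ keep positive
  λ: 79 + 46.15/60 = 79.769167
  E ⇒ keep positive
Point 4:
  Latitude: 54.95′ = 0.915833°; total 13.915833
  S ⇒ negate
  Lon: 43.56′ = 0.726000°; total 37.726000
  hemisphere W, so the sign is −
Point 5:
  φ: 15 + 52.572/60 = 15.876200
  N → positive
  Lon: 72 + 0.703/60 = 72.011717
  W → negative

1. -26.43583, -151.60367
2. 0.51383, 153.35880
3. 64.28449, 79.76917
4. -13.91583, -37.72600
5. 15.87620, -72.01172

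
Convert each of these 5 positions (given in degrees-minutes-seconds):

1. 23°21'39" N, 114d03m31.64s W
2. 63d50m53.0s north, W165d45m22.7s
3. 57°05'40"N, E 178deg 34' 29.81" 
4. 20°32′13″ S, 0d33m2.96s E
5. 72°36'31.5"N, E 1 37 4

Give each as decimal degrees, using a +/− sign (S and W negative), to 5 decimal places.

Point 1:
  Lat: 23° + 21/60 + 39/3600 = 23 + 0.350000 + 0.010833 = 23.360833
  N → positive
  Longitude: 3′ + 31.64″ = 3.52733′; 114 + 3.52733/60 = 114.058789
  W ⇒ negate
Point 2:
  Latitude: 63 + 50/60 + 53/3600 = 63.848056
  N ⇒ keep positive
  Lon: 165 + 45/60 + 22.7/3600 = 165.756306
  hemisphere W, so the sign is −
Point 3:
  φ: 57 + 5/60 + 40/3600 = 57.094444
  N → positive
  Longitude: 178° + 34/60 + 29.81/3600 = 178 + 0.566667 + 0.008281 = 178.574947
  E → positive
Point 4:
  Latitude: 20° + 32/60 + 13/3600 = 20 + 0.533333 + 0.003611 = 20.536944
  S ⇒ negate
  Lon: 0 + 33/60 + 2.96/3600 = 0.550822
  E → positive
Point 5:
  Latitude: 36′ + 31.5″ = 36.52500′; 72 + 36.52500/60 = 72.608750
  N ⇒ keep positive
  Lon: 1 + 37/60 + 4/3600 = 1.617778
  E ⇒ keep positive

1. 23.36083, -114.05879
2. 63.84806, -165.75631
3. 57.09444, 178.57495
4. -20.53694, 0.55082
5. 72.60875, 1.61778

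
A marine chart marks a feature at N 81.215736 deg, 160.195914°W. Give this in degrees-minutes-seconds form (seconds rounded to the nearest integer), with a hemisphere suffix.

81°12′57″ N, 160°11′45″ W

Lat: 0.215736° → 12.94416′; 0.94416 × 60 = 56.65″
Lon: whole degrees 160; 11.75484′ → 11′ and 45.29″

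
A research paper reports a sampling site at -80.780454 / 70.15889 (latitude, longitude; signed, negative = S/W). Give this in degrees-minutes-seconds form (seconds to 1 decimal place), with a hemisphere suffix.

80°46′49.6″ S, 70°09′32.0″ E

Latitude is negative → S; |value| = 80.780454
Latitude: 0.780454 × 60 = 46.82724′ → 46′, remainder × 60 = 49.634″
Lon: 0.158890 × 60 = 9.53340′ → 9′, remainder × 60 = 32.004″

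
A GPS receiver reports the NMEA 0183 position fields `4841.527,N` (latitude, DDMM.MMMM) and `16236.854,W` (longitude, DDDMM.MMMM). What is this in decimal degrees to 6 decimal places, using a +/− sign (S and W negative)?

φ: split at 2 digits → 48° and 41.527′; 48 + 41.527/60 = 48.6921167
N → positive
Lon: degrees = first 3 digits = 162, minutes = 36.854; 162 + 36.854/60 = 162.6142333
W → negative

48.692117, -162.614233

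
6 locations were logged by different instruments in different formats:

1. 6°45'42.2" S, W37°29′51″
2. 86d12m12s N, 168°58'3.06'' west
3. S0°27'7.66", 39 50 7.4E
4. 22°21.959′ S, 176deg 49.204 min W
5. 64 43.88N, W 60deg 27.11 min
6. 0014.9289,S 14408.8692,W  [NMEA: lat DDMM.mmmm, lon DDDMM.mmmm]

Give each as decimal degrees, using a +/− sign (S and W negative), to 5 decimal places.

Point 1:
  Lat: 6° + 45/60 + 42.2/3600 = 6 + 0.750000 + 0.011722 = 6.761722
  S → negative
  Lon: 37 + 29/60 + 51/3600 = 37.497500
  W ⇒ negate
Point 2:
  Latitude: 86 + 12/60 + 12/3600 = 86.203333
  N ⇒ keep positive
  Longitude: 168° + 58/60 + 3.06/3600 = 168 + 0.966667 + 0.000850 = 168.967517
  W → negative
Point 3:
  φ: 27′ + 7.66″ = 27.12767′; 0 + 27.12767/60 = 0.452128
  S ⇒ negate
  Lon: 39° + 50/60 + 7.4/3600 = 39 + 0.833333 + 0.002056 = 39.835389
  E → positive
Point 4:
  Lat: 21.959′ = 0.365983°; total 22.365983
  hemisphere S, so the sign is −
  Longitude: 49.204′ = 0.820067°; total 176.820067
  W → negative
Point 5:
  Latitude: 64 + 43.88/60 = 64.731333
  N ⇒ keep positive
  Lon: 27.11′ = 0.451833°; total 60.451833
  W → negative
Point 6:
  φ: split at 2 digits → 00° and 14.9289′; 0 + 14.9289/60 = 0.248815
  hemisphere S, so the sign is −
  Longitude: split at 3 digits → 144° and 8.8692′; 144 + 8.8692/60 = 144.147820
  hemisphere W, so the sign is −

1. -6.76172, -37.49750
2. 86.20333, -168.96752
3. -0.45213, 39.83539
4. -22.36598, -176.82007
5. 64.73133, -60.45183
6. -0.24882, -144.14782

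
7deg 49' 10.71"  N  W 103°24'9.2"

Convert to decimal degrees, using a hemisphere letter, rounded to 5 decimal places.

Latitude: 7° + 49/60 + 10.71/3600 = 7 + 0.816667 + 0.002975 = 7.819642
Lon: 103 + 24/60 + 9.2/3600 = 103.402556

7.81964° N, 103.40256° W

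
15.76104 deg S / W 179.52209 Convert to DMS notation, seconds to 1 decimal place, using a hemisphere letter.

Lat: 0.761040° → 45.66240′; 0.66240 × 60 = 39.744″
λ: 0.522090° → 31.32540′; 0.32540 × 60 = 19.524″

15°45′39.7″ S, 179°31′19.5″ W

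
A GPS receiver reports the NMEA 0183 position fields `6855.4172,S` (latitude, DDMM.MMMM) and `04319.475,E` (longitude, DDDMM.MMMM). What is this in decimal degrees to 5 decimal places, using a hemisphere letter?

φ: split at 2 digits → 68° and 55.4172′; 68 + 55.4172/60 = 68.923620
λ: degrees = first 3 digits = 43, minutes = 19.475; 43 + 19.475/60 = 43.324583

68.92362° S, 43.32458° E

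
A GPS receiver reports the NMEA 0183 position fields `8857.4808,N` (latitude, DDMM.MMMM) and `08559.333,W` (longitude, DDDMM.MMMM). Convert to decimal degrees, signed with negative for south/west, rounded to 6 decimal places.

Lat: degrees = first 2 digits = 88, minutes = 57.4808; 88 + 57.4808/60 = 88.9580133
N ⇒ keep positive
Lon: split at 3 digits → 085° and 59.333′; 85 + 59.333/60 = 85.9888833
W → negative

88.958013, -85.988883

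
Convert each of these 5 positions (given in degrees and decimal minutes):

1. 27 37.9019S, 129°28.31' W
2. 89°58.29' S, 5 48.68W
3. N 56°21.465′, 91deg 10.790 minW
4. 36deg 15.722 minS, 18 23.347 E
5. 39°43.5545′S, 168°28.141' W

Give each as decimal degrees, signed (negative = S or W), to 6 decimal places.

Point 1:
  Lat: 27 + 37.9019/60 = 27.6316983
  hemisphere S, so the sign is −
  λ: 129 + 28.31/60 = 129.4718333
  hemisphere W, so the sign is −
Point 2:
  Latitude: 58.29′ = 0.971500°; total 89.9715000
  S ⇒ negate
  Lon: 48.68′ = 0.811333°; total 5.8113333
  hemisphere W, so the sign is −
Point 3:
  Latitude: 56 + 21.465/60 = 56.3577500
  N ⇒ keep positive
  Longitude: 10.79′ = 0.179833°; total 91.1798333
  W ⇒ negate
Point 4:
  Latitude: 15.722′ = 0.262033°; total 36.2620333
  S → negative
  Lon: 23.347′ = 0.389117°; total 18.3891167
  E ⇒ keep positive
Point 5:
  φ: 43.5545′ = 0.725908°; total 39.7259083
  hemisphere S, so the sign is −
  Lon: 28.141′ = 0.469017°; total 168.4690167
  W → negative

1. -27.631698, -129.471833
2. -89.971500, -5.811333
3. 56.357750, -91.179833
4. -36.262033, 18.389117
5. -39.725908, -168.469017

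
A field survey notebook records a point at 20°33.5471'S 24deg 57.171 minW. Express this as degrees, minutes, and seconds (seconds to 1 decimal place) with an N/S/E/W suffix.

φ: fractional minutes 0.54710 × 60 = 32.826″
Longitude: fractional minutes 0.17100 × 60 = 10.260″

20°33′32.8″ S, 24°57′10.3″ W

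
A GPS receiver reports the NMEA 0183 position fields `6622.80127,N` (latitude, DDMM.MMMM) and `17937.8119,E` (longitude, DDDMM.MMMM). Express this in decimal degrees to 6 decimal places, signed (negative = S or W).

66.380021, 179.630198

Lat: split at 2 digits → 66° and 22.80127′; 66 + 22.80127/60 = 66.3800212
N ⇒ keep positive
Longitude: degrees = first 3 digits = 179, minutes = 37.8119; 179 + 37.8119/60 = 179.6301983
E ⇒ keep positive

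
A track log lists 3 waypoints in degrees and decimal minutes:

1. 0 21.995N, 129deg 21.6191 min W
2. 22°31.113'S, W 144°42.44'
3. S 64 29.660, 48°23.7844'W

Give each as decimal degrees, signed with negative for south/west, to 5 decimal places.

Point 1:
  φ: 0 + 21.995/60 = 0.366583
  N ⇒ keep positive
  λ: 21.6191′ = 0.360318°; total 129.360318
  W → negative
Point 2:
  Latitude: 31.113′ = 0.518550°; total 22.518550
  S ⇒ negate
  λ: 42.44′ = 0.707333°; total 144.707333
  hemisphere W, so the sign is −
Point 3:
  Lat: 64 + 29.66/60 = 64.494333
  S ⇒ negate
  λ: 23.7844′ = 0.396407°; total 48.396407
  hemisphere W, so the sign is −

1. 0.36658, -129.36032
2. -22.51855, -144.70733
3. -64.49433, -48.39641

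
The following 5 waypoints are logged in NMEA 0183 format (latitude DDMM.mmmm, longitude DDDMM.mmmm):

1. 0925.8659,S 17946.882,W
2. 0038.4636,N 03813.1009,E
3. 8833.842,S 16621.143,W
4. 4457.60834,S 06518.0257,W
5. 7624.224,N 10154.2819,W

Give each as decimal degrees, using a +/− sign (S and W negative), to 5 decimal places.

1. -9.43110, -179.78137
2. 0.64106, 38.21835
3. -88.56403, -166.35238
4. -44.96014, -65.30043
5. 76.40373, -101.90470

Point 1:
  Lat: degrees = first 2 digits = 9, minutes = 25.8659; 9 + 25.8659/60 = 9.431098
  hemisphere S, so the sign is −
  Longitude: degrees = first 3 digits = 179, minutes = 46.882; 179 + 46.882/60 = 179.781367
  W ⇒ negate
Point 2:
  Latitude: split at 2 digits → 00° and 38.4636′; 0 + 38.4636/60 = 0.641060
  N ⇒ keep positive
  Lon: degrees = first 3 digits = 38, minutes = 13.1009; 38 + 13.1009/60 = 38.218348
  E ⇒ keep positive
Point 3:
  φ: split at 2 digits → 88° and 33.842′; 88 + 33.842/60 = 88.564033
  S → negative
  Lon: split at 3 digits → 166° and 21.143′; 166 + 21.143/60 = 166.352383
  W ⇒ negate
Point 4:
  Latitude: degrees = first 2 digits = 44, minutes = 57.60834; 44 + 57.60834/60 = 44.960139
  S ⇒ negate
  λ: split at 3 digits → 065° and 18.0257′; 65 + 18.0257/60 = 65.300428
  W ⇒ negate
Point 5:
  Latitude: split at 2 digits → 76° and 24.224′; 76 + 24.224/60 = 76.403733
  N → positive
  Lon: split at 3 digits → 101° and 54.2819′; 101 + 54.2819/60 = 101.904698
  W → negative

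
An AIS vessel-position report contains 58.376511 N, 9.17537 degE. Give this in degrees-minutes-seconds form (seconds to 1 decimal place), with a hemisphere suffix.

Lat: 0.376511° → 22.59066′; 0.59066 × 60 = 35.440″
Longitude: 0.175370 × 60 = 10.52220′ → 10′, remainder × 60 = 31.332″

58°22′35.4″ N, 9°10′31.3″ E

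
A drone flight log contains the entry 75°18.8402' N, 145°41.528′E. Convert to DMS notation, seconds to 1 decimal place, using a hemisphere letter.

75°18′50.4″ N, 145°41′31.7″ E

φ: 18.84020′ → 18′ and 0.84020 × 60 = 50.412″
Lon: fractional minutes 0.52800 × 60 = 31.680″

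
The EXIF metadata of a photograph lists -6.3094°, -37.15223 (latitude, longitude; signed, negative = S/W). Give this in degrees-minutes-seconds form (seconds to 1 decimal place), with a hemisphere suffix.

6°18′33.8″ S, 37°09′8.0″ W

Latitude is negative → S; |value| = 6.309400
φ: 0.309400 × 60 = 18.56400′ → 18′, remainder × 60 = 33.840″
Longitude is negative → W; |value| = 37.152230
Lon: whole degrees 37; 9.13380′ → 9′ and 8.028″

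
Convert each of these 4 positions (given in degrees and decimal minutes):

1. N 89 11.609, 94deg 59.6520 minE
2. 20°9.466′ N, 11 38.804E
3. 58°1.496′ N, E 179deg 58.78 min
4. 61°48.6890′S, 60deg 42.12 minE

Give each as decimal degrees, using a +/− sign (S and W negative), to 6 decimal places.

1. 89.193483, 94.994200
2. 20.157767, 11.646733
3. 58.024933, 179.979667
4. -61.811483, 60.702000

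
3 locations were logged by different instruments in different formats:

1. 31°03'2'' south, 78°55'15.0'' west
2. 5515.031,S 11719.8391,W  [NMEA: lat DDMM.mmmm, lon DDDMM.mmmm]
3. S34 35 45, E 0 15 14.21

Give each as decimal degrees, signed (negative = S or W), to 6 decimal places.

Point 1:
  Lat: 31° + 3/60 + 2/3600 = 31 + 0.050000 + 0.000556 = 31.0505556
  hemisphere S, so the sign is −
  Longitude: 78° + 55/60 + 15/3600 = 78 + 0.916667 + 0.004167 = 78.9208333
  hemisphere W, so the sign is −
Point 2:
  φ: split at 2 digits → 55° and 15.031′; 55 + 15.031/60 = 55.2505167
  S → negative
  Longitude: degrees = first 3 digits = 117, minutes = 19.8391; 117 + 19.8391/60 = 117.3306517
  W → negative
Point 3:
  Lat: 35′ + 45″ = 35.75000′; 34 + 35.75000/60 = 34.5958333
  S → negative
  λ: 0° + 15/60 + 14.21/3600 = 0 + 0.250000 + 0.003947 = 0.2539472
  E → positive

1. -31.050556, -78.920833
2. -55.250517, -117.330652
3. -34.595833, 0.253947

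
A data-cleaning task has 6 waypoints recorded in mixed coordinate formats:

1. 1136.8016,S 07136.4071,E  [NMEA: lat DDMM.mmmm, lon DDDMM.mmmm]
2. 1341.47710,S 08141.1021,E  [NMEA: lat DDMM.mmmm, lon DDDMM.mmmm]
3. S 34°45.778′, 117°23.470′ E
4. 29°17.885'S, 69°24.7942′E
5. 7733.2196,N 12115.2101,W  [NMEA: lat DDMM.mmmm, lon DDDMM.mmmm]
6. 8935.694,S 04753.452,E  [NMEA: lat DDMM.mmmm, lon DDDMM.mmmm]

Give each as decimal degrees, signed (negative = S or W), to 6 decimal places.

Point 1:
  Lat: split at 2 digits → 11° and 36.8016′; 11 + 36.8016/60 = 11.6133600
  hemisphere S, so the sign is −
  λ: split at 3 digits → 071° and 36.4071′; 71 + 36.4071/60 = 71.6067850
  E ⇒ keep positive
Point 2:
  φ: degrees = first 2 digits = 13, minutes = 41.4771; 13 + 41.4771/60 = 13.6912850
  S ⇒ negate
  λ: degrees = first 3 digits = 81, minutes = 41.1021; 81 + 41.1021/60 = 81.6850350
  E ⇒ keep positive
Point 3:
  Latitude: 45.778′ = 0.762967°; total 34.7629667
  S ⇒ negate
  λ: 23.47′ = 0.391167°; total 117.3911667
  E → positive
Point 4:
  Latitude: 17.885′ = 0.298083°; total 29.2980833
  S ⇒ negate
  Lon: 24.7942′ = 0.413237°; total 69.4132367
  E → positive
Point 5:
  Lat: split at 2 digits → 77° and 33.2196′; 77 + 33.2196/60 = 77.5536600
  N ⇒ keep positive
  Longitude: degrees = first 3 digits = 121, minutes = 15.2101; 121 + 15.2101/60 = 121.2535017
  W → negative
Point 6:
  φ: degrees = first 2 digits = 89, minutes = 35.694; 89 + 35.694/60 = 89.5949000
  S → negative
  λ: degrees = first 3 digits = 47, minutes = 53.452; 47 + 53.452/60 = 47.8908667
  E → positive

1. -11.613360, 71.606785
2. -13.691285, 81.685035
3. -34.762967, 117.391167
4. -29.298083, 69.413237
5. 77.553660, -121.253502
6. -89.594900, 47.890867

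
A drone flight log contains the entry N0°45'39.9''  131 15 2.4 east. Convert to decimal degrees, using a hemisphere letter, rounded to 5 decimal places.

0.76108° N, 131.25067° E

φ: 0° + 45/60 + 39.9/3600 = 0 + 0.750000 + 0.011083 = 0.761083
Lon: 15′ + 2.4″ = 15.04000′; 131 + 15.04000/60 = 131.250667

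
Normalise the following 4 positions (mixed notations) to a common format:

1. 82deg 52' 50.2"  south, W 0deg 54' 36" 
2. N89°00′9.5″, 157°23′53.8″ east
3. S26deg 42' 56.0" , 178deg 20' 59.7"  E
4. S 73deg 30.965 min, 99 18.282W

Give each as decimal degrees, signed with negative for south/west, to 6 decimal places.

Point 1:
  Latitude: 52′ + 50.2″ = 52.83667′; 82 + 52.83667/60 = 82.8806111
  hemisphere S, so the sign is −
  Longitude: 54′ + 36″ = 54.60000′; 0 + 54.60000/60 = 0.9100000
  W ⇒ negate
Point 2:
  Latitude: 0′ + 9.5″ = 0.15833′; 89 + 0.15833/60 = 89.0026389
  N → positive
  Longitude: 23′ + 53.8″ = 23.89667′; 157 + 23.89667/60 = 157.3982778
  E → positive
Point 3:
  φ: 26 + 42/60 + 56/3600 = 26.7155556
  S → negative
  Lon: 20′ + 59.7″ = 20.99500′; 178 + 20.99500/60 = 178.3499167
  E ⇒ keep positive
Point 4:
  Lat: 73 + 30.965/60 = 73.5160833
  S ⇒ negate
  Lon: 18.282′ = 0.304700°; total 99.3047000
  W → negative

1. -82.880611, -0.910000
2. 89.002639, 157.398278
3. -26.715556, 178.349917
4. -73.516083, -99.304700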